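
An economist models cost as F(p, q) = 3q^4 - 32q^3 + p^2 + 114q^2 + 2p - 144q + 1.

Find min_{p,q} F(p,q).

-59

F(p,q) separates as A(p) + B(q) + 1, so its minimum is min A + min B + 1.
A'(p) = 2p + 2 vanishes at p ∈ {-1}; B'(q) = 12(q - 4)(q - 3)(q - 1) vanishes at q ∈ {1, 3, 4}.
Local minima of A (where A''>0): A(-1)=-1. Local minima of B: B(1)=-59, B(4)=-32.
So the global minimum of F is A(-1) + B(1) + 1 = -1 − 59 + 1 = -59, attained at (-1, 1).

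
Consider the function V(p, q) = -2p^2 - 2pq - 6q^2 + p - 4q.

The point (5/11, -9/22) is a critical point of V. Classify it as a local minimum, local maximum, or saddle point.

The Hessian of V is constant: H = [[-4, -2], [-2, -12]].
det(H) = (-4)·(-12) − (-2)² = 44.
det(H) > 0 and tr(H) = -16 < 0, so H is negative definite and the point is a local maximum.

local maximum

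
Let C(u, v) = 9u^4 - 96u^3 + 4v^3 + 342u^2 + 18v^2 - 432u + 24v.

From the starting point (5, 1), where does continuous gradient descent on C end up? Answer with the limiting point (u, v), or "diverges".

C is separable, so gradient descent decouples: u follows -∂C/∂u, v follows -∂C/∂v.
∂C/∂u = 36(u - 4)(u - 3)(u - 1); at u=5 this is 288, so u decreases.
∂C/∂v = 12(v + 1)(v + 2); at v=1 this is 72, so v decreases.
u converges to its nearest critical value 4 (a local min of the u-part); v converges to -1. The iterate converges to (4, -1).

(4, -1)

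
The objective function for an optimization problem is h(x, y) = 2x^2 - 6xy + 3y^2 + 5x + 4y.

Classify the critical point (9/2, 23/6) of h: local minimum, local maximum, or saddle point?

saddle point

The Hessian of h is constant: H = [[4, -6], [-6, 6]].
det(H) = 4·6 − (-6)² = -12.
Since det(H) < 0, H is indefinite and the critical point is a saddle point.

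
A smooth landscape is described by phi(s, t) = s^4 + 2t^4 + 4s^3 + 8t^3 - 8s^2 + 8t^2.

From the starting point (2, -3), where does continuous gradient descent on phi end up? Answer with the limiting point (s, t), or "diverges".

(1, -2)

phi is separable, so gradient descent decouples: s follows -∂phi/∂s, t follows -∂phi/∂t.
∂phi/∂s = 4s(s - 1)(s + 4); at s=2 this is 48, so s decreases.
∂phi/∂t = 8t(t + 1)(t + 2); at t=-3 this is -48, so t increases.
s converges to its nearest critical value 1 (a local min of the s-part); t converges to -2. The iterate converges to (1, -2).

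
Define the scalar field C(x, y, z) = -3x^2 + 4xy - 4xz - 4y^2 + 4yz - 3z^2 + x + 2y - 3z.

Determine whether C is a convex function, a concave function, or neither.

concave

C is quadratic, so its Hessian is the constant matrix H = [[-6, 4, -4], [4, -8, 4], [-4, 4, -6]].
Leading principal minors: -6, 32, -96.
Signs alternate −, +, − ⇒ H ≺ 0 ⇒ concave.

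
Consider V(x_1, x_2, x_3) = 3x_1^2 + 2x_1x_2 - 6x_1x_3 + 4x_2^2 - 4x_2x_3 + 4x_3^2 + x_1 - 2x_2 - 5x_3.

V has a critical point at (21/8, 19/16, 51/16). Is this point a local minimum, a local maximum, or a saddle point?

local minimum

The Hessian is constant: H = [[6, 2, -6], [2, 8, -4], [-6, -4, 8]].
Leading principal minors: Δ₁ = 6, Δ₂ = 44, Δ₃ = 64.
All leading minors are positive, so H is positive definite: a local minimum.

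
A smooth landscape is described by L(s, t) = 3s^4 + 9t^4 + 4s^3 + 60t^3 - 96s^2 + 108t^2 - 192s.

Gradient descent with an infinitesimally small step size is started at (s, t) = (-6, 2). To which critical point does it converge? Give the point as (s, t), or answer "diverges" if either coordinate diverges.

L is separable, so gradient descent decouples: s follows -∂L/∂s, t follows -∂L/∂t.
∂L/∂s = 12(s - 4)(s + 1)(s + 4); at s=-6 this is -1200, so s increases.
∂L/∂t = 36t(t + 2)(t + 3); at t=2 this is 1440, so t decreases.
s converges to its nearest critical value -4 (a local min of the s-part); t converges to 0. The iterate converges to (-4, 0).

(-4, 0)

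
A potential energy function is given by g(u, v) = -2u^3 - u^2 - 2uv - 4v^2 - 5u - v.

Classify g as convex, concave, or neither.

neither

The term -2u^3 is cubic, so the Hessian is not constant.
∂²g/∂u² = -12u - 2, which takes both signs as u varies (negative for sufficiently large u). A diagonal entry of the Hessian changing sign means the Hessian is neither positive- nor negative-semidefinite on all of R^2.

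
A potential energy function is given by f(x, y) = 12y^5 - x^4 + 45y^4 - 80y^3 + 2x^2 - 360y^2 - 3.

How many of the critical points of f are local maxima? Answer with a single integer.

f separates as a function of x plus a function of y, so ∇f=0 decouples.
∂f/∂x = -4x(x - 1)(x + 1) = 0 at x ∈ {-1, 0, 1}; ∂f/∂y = 60y(y - 2)(y + 2)(y + 3) = 0 at y ∈ {-3, -2, 0, 2}.
The Hessian is diagonal: diag(f_xx, f_yy). Second derivatives: f_xx(-1)=-8, f_xx(0)=4, f_xx(1)=-8; f_yy(-3)=-900, f_yy(-2)=480, f_yy(0)=-720, f_yy(2)=2400.
Local maxima occur where both diagonal entries negative: (-1, -3), (-1, 0), (1, -3), (1, 0). Count: 4.

4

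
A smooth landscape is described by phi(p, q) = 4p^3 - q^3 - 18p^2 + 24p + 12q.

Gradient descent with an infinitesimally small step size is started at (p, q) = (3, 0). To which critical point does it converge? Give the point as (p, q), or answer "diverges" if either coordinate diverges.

phi is separable, so gradient descent decouples: p follows -∂phi/∂p, q follows -∂phi/∂q.
∂phi/∂p = 12(p - 2)(p - 1); at p=3 this is 24, so p decreases.
∂phi/∂q = -3(q - 2)(q + 2); at q=0 this is 12, so q decreases.
p converges to its nearest critical value 2 (a local min of the p-part); q converges to -2. The iterate converges to (2, -2).

(2, -2)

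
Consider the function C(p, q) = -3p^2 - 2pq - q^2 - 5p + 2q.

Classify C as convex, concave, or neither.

concave

C is quadratic, so its Hessian is the constant matrix H = [[-6, -2], [-2, -2]].
det(H) = 8, tr(H) = -8.
det(H) > 0 and tr(H) < 0, so H is negative definite everywhere: concave.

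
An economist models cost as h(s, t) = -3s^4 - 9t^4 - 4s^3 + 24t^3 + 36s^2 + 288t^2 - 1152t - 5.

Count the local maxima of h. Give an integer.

h separates as a function of s plus a function of t, so ∇h=0 decouples.
∂h/∂s = -12s(s - 2)(s + 3) = 0 at s ∈ {-3, 0, 2}; ∂h/∂t = -36(t - 4)(t - 2)(t + 4) = 0 at t ∈ {-4, 2, 4}.
The Hessian is diagonal: diag(h_ss, h_tt). Second derivatives: h_ss(-3)=-180, h_ss(0)=72, h_ss(2)=-120; h_tt(-4)=-1728, h_tt(2)=432, h_tt(4)=-576.
Local maxima occur where both diagonal entries negative: (-3, -4), (-3, 4), (2, -4), (2, 4). Count: 4.

4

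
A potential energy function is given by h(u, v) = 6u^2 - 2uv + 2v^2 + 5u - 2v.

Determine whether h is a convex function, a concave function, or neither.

convex

h is quadratic, so its Hessian is the constant matrix H = [[12, -2], [-2, 4]].
det(H) = 44, tr(H) = 16.
det(H) > 0 and tr(H) > 0, so H is positive definite everywhere: convex.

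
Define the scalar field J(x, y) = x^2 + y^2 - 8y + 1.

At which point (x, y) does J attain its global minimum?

J(x,y) separates as P(x) + Q(y) + 1, so its minimum is min P + min Q + 1.
P'(x) = 2x vanishes at x ∈ {0}; Q'(y) = 2y - 8 vanishes at y ∈ {4}.
Local minima of P (where P''>0): P(0)=0. Local minima of Q: Q(4)=-16.
So the global minimum of J is P(0) + Q(4) + 1 = 0 − 16 + 1 = -15, attained at (0, 4).

(0, 4)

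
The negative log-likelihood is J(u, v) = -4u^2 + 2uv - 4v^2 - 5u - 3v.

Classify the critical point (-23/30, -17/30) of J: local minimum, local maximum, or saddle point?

local maximum

The Hessian of J is constant: H = [[-8, 2], [2, -8]].
det(H) = (-8)·(-8) − 2² = 60.
det(H) > 0 and tr(H) = -16 < 0, so H is negative definite and the point is a local maximum.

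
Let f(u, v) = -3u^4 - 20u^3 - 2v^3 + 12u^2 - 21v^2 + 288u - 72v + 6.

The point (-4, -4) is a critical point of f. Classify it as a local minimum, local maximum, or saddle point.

saddle point

The mixed partial ∂²f/∂u∂v is 0, so the Hessian at any point is diag(f_uu, f_vv) = diag(12(-3u^2 - 10u + 2), -6(2v + 7)).
At (-4, -4): H = diag(-72, 6).
The eigenvalues have opposite signs, so H is indefinite: a saddle point.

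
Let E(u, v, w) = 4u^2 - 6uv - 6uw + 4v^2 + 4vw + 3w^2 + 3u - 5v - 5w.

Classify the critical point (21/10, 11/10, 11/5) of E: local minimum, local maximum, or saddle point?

local minimum

The Hessian is constant: H = [[8, -6, -6], [-6, 8, 4], [-6, 4, 6]].
Leading principal minors: Δ₁ = 8, Δ₂ = 28, Δ₃ = 40.
All leading minors are positive, so H is positive definite: a local minimum.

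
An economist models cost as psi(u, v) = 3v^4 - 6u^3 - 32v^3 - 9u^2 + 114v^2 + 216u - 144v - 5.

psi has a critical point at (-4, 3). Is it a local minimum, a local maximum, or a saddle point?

saddle point

The mixed partial ∂²psi/∂u∂v is 0, so the Hessian at any point is diag(psi_uu, psi_vv) = diag(-18(2u + 1), 12(3v^2 - 16v + 19)).
At (-4, 3): H = diag(126, -24).
The eigenvalues have opposite signs, so H is indefinite: a saddle point.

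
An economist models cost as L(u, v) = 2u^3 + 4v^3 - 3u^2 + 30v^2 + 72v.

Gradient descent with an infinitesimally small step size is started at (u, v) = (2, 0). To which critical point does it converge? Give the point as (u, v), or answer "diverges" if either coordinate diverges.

(1, -2)

L is separable, so gradient descent decouples: u follows -∂L/∂u, v follows -∂L/∂v.
∂L/∂u = 6u(u - 1); at u=2 this is 12, so u decreases.
∂L/∂v = 12(v + 2)(v + 3); at v=0 this is 72, so v decreases.
u converges to its nearest critical value 1 (a local min of the u-part); v converges to -2. The iterate converges to (1, -2).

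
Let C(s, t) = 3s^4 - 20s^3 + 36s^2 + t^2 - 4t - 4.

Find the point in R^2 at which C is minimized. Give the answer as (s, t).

(0, 2)

C(s,t) separates as P(s) + Q(t) − 4, so its minimum is min P + min Q − 4.
P'(s) = 12s(s - 3)(s - 2) vanishes at s ∈ {0, 2, 3}; Q'(t) = 2(t - 2) vanishes at t ∈ {2}.
Local minima of P (where P''>0): P(0)=0, P(3)=27. Local minima of Q: Q(2)=-4.
So the global minimum of C is P(0) + Q(2) − 4 = 0 − 4 − 4 = -8, attained at (0, 2).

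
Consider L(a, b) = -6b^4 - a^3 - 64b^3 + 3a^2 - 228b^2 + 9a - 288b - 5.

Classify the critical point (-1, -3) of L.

The mixed partial ∂²L/∂a∂b is 0, so the Hessian at any point is diag(L_aa, L_bb) = diag(6(-a + 1), -24(3b^2 + 16b + 19)).
At (-1, -3): H = diag(12, 48).
Both eigenvalues are positive, so H is positive definite: a local minimum.

local minimum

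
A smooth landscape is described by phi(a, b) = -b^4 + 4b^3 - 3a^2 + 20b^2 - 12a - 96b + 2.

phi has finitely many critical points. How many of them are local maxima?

2

phi separates as a function of a plus a function of b, so ∇phi=0 decouples.
∂phi/∂a = -6(a + 2) = 0 at a ∈ {-2}; ∂phi/∂b = -4(b - 4)(b - 2)(b + 3) = 0 at b ∈ {-3, 2, 4}.
The Hessian is diagonal: diag(phi_aa, phi_bb). Second derivatives: phi_aa(-2)=-6; phi_bb(-3)=-140, phi_bb(2)=40, phi_bb(4)=-56.
Local maxima occur where both diagonal entries negative: (-2, -3), (-2, 4). Count: 2.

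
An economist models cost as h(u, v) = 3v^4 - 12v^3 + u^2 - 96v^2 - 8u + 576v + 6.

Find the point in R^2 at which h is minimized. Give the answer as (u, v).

h(u,v) separates as P(u) + Q(v) + 6, so its minimum is min P + min Q + 6.
P'(u) = 2u - 8 vanishes at u ∈ {4}; Q'(v) = 12(v - 4)(v - 3)(v + 4) vanishes at v ∈ {-4, 3, 4}.
Local minima of P (where P''>0): P(4)=-16. Local minima of Q: Q(-4)=-2304, Q(4)=768.
So the global minimum of h is P(4) + Q(-4) + 6 = -16 − 2304 + 6 = -2314, attained at (4, -4).

(4, -4)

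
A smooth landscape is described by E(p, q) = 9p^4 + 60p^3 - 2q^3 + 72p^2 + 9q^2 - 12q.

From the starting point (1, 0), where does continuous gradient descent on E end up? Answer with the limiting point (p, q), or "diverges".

(0, 1)

E is separable, so gradient descent decouples: p follows -∂E/∂p, q follows -∂E/∂q.
∂E/∂p = 36p(p + 1)(p + 4); at p=1 this is 360, so p decreases.
∂E/∂q = -6(q - 2)(q - 1); at q=0 this is -12, so q increases.
p converges to its nearest critical value 0 (a local min of the p-part); q converges to 1. The iterate converges to (0, 1).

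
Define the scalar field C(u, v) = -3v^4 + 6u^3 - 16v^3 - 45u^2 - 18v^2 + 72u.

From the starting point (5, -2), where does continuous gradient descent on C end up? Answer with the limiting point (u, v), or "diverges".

(4, -1)

C is separable, so gradient descent decouples: u follows -∂C/∂u, v follows -∂C/∂v.
∂C/∂u = 18(u - 4)(u - 1); at u=5 this is 72, so u decreases.
∂C/∂v = -12v(v + 1)(v + 3); at v=-2 this is -24, so v increases.
u converges to its nearest critical value 4 (a local min of the u-part); v converges to -1. The iterate converges to (4, -1).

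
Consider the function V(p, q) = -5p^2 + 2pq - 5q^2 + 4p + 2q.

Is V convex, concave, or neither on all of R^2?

V is quadratic, so its Hessian is the constant matrix H = [[-10, 2], [2, -10]].
det(H) = 96, tr(H) = -20.
det(H) > 0 and tr(H) < 0, so H is negative definite everywhere: concave.

concave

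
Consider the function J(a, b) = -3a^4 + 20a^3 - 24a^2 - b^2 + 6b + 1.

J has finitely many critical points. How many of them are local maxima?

2

J separates as a function of a plus a function of b, so ∇J=0 decouples.
∂J/∂a = -12a(a - 4)(a - 1) = 0 at a ∈ {0, 1, 4}; ∂J/∂b = -2(b - 3) = 0 at b ∈ {3}.
The Hessian is diagonal: diag(J_aa, J_bb). Second derivatives: J_aa(0)=-48, J_aa(1)=36, J_aa(4)=-144; J_bb(3)=-2.
Local maxima occur where both diagonal entries negative: (0, 3), (4, 3). Count: 2.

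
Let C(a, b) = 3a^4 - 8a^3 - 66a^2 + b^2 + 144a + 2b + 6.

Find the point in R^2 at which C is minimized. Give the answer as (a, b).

C(a,b) separates as P(a) + Q(b) + 6, so its minimum is min P + min Q + 6.
P'(a) = 12(a - 4)(a - 1)(a + 3) vanishes at a ∈ {-3, 1, 4}; Q'(b) = 2b + 2 vanishes at b ∈ {-1}.
Local minima of P (where P''>0): P(-3)=-567, P(4)=-224. Local minima of Q: Q(-1)=-1.
So the global minimum of C is P(-3) + Q(-1) + 6 = -567 − 1 + 6 = -562, attained at (-3, -1).

(-3, -1)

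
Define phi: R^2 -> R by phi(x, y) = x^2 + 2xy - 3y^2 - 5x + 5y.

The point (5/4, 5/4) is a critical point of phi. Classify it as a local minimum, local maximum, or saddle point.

saddle point

The Hessian of phi is constant: H = [[2, 2], [2, -6]].
det(H) = 2·(-6) − 2² = -16.
Since det(H) < 0, H is indefinite and the critical point is a saddle point.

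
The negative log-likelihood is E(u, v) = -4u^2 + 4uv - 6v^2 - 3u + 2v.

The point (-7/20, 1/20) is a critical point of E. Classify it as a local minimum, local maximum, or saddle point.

local maximum

The Hessian of E is constant: H = [[-8, 4], [4, -12]].
det(H) = (-8)·(-12) − 4² = 80.
det(H) > 0 and tr(H) = -20 < 0, so H is negative definite and the point is a local maximum.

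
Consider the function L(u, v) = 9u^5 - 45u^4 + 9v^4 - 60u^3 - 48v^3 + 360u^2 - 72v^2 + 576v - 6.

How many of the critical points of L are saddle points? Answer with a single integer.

L separates as a function of u plus a function of v, so ∇L=0 decouples.
∂L/∂u = 45u(u - 4)(u - 2)(u + 2) = 0 at u ∈ {-2, 0, 2, 4}; ∂L/∂v = 36(v - 4)(v - 2)(v + 2) = 0 at v ∈ {-2, 2, 4}.
The Hessian is diagonal: diag(L_uu, L_vv). Second derivatives: L_uu(-2)=-2160, L_uu(0)=720, L_uu(2)=-720, L_uu(4)=2160; L_vv(-2)=864, L_vv(2)=-288, L_vv(4)=432.
Saddle points occur where the two diagonal entries have opposite signs: (-2, -2), (-2, 4), (0, 2), (2, -2), (2, 4), (4, 2). Count: 6.

6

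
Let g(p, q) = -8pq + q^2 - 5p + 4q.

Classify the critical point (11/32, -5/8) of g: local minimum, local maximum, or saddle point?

The Hessian of g is constant: H = [[0, -8], [-8, 2]].
det(H) = 0·2 − (-8)² = -64.
Since det(H) < 0, H is indefinite and the critical point is a saddle point.

saddle point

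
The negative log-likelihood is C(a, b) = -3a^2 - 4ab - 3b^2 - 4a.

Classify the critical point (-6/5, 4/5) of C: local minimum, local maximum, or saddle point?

The Hessian of C is constant: H = [[-6, -4], [-4, -6]].
det(H) = (-6)·(-6) − (-4)² = 20.
det(H) > 0 and tr(H) = -12 < 0, so H is negative definite and the point is a local maximum.

local maximum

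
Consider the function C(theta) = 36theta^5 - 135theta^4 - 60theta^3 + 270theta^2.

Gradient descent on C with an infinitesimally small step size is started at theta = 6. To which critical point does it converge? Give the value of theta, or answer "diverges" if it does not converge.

3

C'(theta) = 180theta(theta - 3)(theta - 1)(theta + 1), so C'(6) = 113400.
Gradient descent moves in the -C' direction, i.e. theta is decreasing.
The nearest critical point in that direction is theta = 3, where C'' = 4320 > 0 (a local minimum). The iterate converges there.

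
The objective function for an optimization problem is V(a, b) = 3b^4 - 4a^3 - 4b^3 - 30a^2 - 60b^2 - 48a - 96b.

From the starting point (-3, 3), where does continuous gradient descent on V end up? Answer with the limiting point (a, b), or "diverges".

V is separable, so gradient descent decouples: a follows -∂V/∂a, b follows -∂V/∂b.
∂V/∂a = -12(a + 1)(a + 4); at a=-3 this is 24, so a decreases.
∂V/∂b = 12(b - 4)(b + 1)(b + 2); at b=3 this is -240, so b increases.
a converges to its nearest critical value -4 (a local min of the a-part); b converges to 4. The iterate converges to (-4, 4).

(-4, 4)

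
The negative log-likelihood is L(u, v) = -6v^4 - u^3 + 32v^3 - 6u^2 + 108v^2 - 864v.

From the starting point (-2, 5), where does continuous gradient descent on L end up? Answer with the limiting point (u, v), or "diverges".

L is separable, so gradient descent decouples: u follows -∂L/∂u, v follows -∂L/∂v.
∂L/∂u = -3u(u + 4); at u=-2 this is 12, so u decreases.
∂L/∂v = -24(v - 4)(v - 3)(v + 3); at v=5 this is -384, so v increases.
The v-coordinate has no critical point in that direction and runs off to infinity.

diverges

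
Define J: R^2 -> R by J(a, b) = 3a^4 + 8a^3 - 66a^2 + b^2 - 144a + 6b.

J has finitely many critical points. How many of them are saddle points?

1

J separates as a function of a plus a function of b, so ∇J=0 decouples.
∂J/∂a = 12(a - 3)(a + 1)(a + 4) = 0 at a ∈ {-4, -1, 3}; ∂J/∂b = 2(b + 3) = 0 at b ∈ {-3}.
The Hessian is diagonal: diag(J_aa, J_bb). Second derivatives: J_aa(-4)=252, J_aa(-1)=-144, J_aa(3)=336; J_bb(-3)=2.
Saddle points occur where the two diagonal entries have opposite signs: (-1, -3). Count: 1.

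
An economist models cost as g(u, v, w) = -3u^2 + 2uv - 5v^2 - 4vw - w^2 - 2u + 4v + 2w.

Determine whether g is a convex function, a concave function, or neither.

concave

g is quadratic, so its Hessian is the constant matrix H = [[-6, 2, 0], [2, -10, -4], [0, -4, -2]].
Leading principal minors: -6, 56, -16.
Signs alternate −, +, − ⇒ H ≺ 0 ⇒ concave.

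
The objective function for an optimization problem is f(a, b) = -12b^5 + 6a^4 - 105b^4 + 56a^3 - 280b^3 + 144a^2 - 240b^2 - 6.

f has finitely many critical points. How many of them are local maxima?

2

f separates as a function of a plus a function of b, so ∇f=0 decouples.
∂f/∂a = 24a(a + 3)(a + 4) = 0 at a ∈ {-4, -3, 0}; ∂f/∂b = -60b(b + 1)(b + 2)(b + 4) = 0 at b ∈ {-4, -2, -1, 0}.
The Hessian is diagonal: diag(f_aa, f_bb). Second derivatives: f_aa(-4)=96, f_aa(-3)=-72, f_aa(0)=288; f_bb(-4)=1440, f_bb(-2)=-240, f_bb(-1)=180, f_bb(0)=-480.
Local maxima occur where both diagonal entries negative: (-3, -2), (-3, 0). Count: 2.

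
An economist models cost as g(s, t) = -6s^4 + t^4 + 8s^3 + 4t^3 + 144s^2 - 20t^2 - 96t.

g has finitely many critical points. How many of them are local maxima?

2

g separates as a function of s plus a function of t, so ∇g=0 decouples.
∂g/∂s = -24s(s - 4)(s + 3) = 0 at s ∈ {-3, 0, 4}; ∂g/∂t = 4(t - 3)(t + 2)(t + 4) = 0 at t ∈ {-4, -2, 3}.
The Hessian is diagonal: diag(g_ss, g_tt). Second derivatives: g_ss(-3)=-504, g_ss(0)=288, g_ss(4)=-672; g_tt(-4)=56, g_tt(-2)=-40, g_tt(3)=140.
Local maxima occur where both diagonal entries negative: (-3, -2), (4, -2). Count: 2.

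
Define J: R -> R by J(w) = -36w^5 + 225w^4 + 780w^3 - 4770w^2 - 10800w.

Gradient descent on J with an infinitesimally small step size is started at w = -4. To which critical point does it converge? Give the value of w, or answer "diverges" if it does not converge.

J'(w) = -180(w - 5)(w - 4)(w + 1)(w + 3), so J'(-4) = -38880.
Gradient descent moves in the -J' direction, i.e. w is increasing.
The nearest critical point in that direction is w = -3, where J'' = 20160 > 0 (a local minimum). The iterate converges there.

-3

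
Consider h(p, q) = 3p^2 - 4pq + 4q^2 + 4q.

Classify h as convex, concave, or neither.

h is quadratic, so its Hessian is the constant matrix H = [[6, -4], [-4, 8]].
det(H) = 32, tr(H) = 14.
det(H) > 0 and tr(H) > 0, so H is positive definite everywhere: convex.

convex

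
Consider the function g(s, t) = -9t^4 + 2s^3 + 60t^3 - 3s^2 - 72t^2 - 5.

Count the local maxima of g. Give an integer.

2

g separates as a function of s plus a function of t, so ∇g=0 decouples.
∂g/∂s = 6s(s - 1) = 0 at s ∈ {0, 1}; ∂g/∂t = -36t(t - 4)(t - 1) = 0 at t ∈ {0, 1, 4}.
The Hessian is diagonal: diag(g_ss, g_tt). Second derivatives: g_ss(0)=-6, g_ss(1)=6; g_tt(0)=-144, g_tt(1)=108, g_tt(4)=-432.
Local maxima occur where both diagonal entries negative: (0, 0), (0, 4). Count: 2.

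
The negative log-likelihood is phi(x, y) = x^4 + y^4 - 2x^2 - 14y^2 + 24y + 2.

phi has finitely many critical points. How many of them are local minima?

4

phi separates as a function of x plus a function of y, so ∇phi=0 decouples.
∂phi/∂x = 4x(x - 1)(x + 1) = 0 at x ∈ {-1, 0, 1}; ∂phi/∂y = 4(y - 2)(y - 1)(y + 3) = 0 at y ∈ {-3, 1, 2}.
The Hessian is diagonal: diag(phi_xx, phi_yy). Second derivatives: phi_xx(-1)=8, phi_xx(0)=-4, phi_xx(1)=8; phi_yy(-3)=80, phi_yy(1)=-16, phi_yy(2)=20.
Local minima occur where both diagonal entries positive: (-1, -3), (-1, 2), (1, -3), (1, 2). Count: 4.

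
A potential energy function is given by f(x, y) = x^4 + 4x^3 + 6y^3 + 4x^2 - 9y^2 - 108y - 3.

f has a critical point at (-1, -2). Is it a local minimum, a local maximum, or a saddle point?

local maximum

The mixed partial ∂²f/∂x∂y is 0, so the Hessian at any point is diag(f_xx, f_yy) = diag(4(3x^2 + 6x + 2), 18(2y - 1)).
At (-1, -2): H = diag(-4, -90).
Both eigenvalues are negative, so H is negative definite: a local maximum.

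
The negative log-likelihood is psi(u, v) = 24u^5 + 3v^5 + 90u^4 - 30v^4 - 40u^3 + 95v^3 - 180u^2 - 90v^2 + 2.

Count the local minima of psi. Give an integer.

4

psi separates as a function of u plus a function of v, so ∇psi=0 decouples.
∂psi/∂u = 120u(u - 1)(u + 1)(u + 3) = 0 at u ∈ {-3, -1, 0, 1}; ∂psi/∂v = 15v(v - 4)(v - 3)(v - 1) = 0 at v ∈ {0, 1, 3, 4}.
The Hessian is diagonal: diag(psi_uu, psi_vv). Second derivatives: psi_uu(-3)=-2880, psi_uu(-1)=480, psi_uu(0)=-360, psi_uu(1)=960; psi_vv(0)=-180, psi_vv(1)=90, psi_vv(3)=-90, psi_vv(4)=180.
Local minima occur where both diagonal entries positive: (-1, 1), (-1, 4), (1, 1), (1, 4). Count: 4.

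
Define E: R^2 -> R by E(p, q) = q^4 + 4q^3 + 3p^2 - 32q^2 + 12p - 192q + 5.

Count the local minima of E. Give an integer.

2

E separates as a function of p plus a function of q, so ∇E=0 decouples.
∂E/∂p = 6(p + 2) = 0 at p ∈ {-2}; ∂E/∂q = 4(q - 4)(q + 3)(q + 4) = 0 at q ∈ {-4, -3, 4}.
The Hessian is diagonal: diag(E_pp, E_qq). Second derivatives: E_pp(-2)=6; E_qq(-4)=32, E_qq(-3)=-28, E_qq(4)=224.
Local minima occur where both diagonal entries positive: (-2, -4), (-2, 4). Count: 2.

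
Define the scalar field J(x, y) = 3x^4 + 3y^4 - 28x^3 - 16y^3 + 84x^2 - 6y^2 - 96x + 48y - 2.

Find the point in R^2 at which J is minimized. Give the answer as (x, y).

(4, 4)

J(x,y) separates as P(x) + Q(y) − 2, so its minimum is min P + min Q − 2.
P'(x) = 12(x - 4)(x - 2)(x - 1) vanishes at x ∈ {1, 2, 4}; Q'(y) = 12(y - 4)(y - 1)(y + 1) vanishes at y ∈ {-1, 1, 4}.
Local minima of P (where P''>0): P(1)=-37, P(4)=-64. Local minima of Q: Q(-1)=-35, Q(4)=-160.
So the global minimum of J is P(4) + Q(4) − 2 = -64 − 160 − 2 = -226, attained at (4, 4).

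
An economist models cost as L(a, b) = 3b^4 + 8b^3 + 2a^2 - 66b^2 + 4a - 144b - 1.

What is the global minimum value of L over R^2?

-570

L(a,b) separates as P(a) + Q(b) − 1, so its minimum is min P + min Q − 1.
P'(a) = 4a + 4 vanishes at a ∈ {-1}; Q'(b) = 12(b - 3)(b + 1)(b + 4) vanishes at b ∈ {-4, -1, 3}.
Local minima of P (where P''>0): P(-1)=-2. Local minima of Q: Q(-4)=-224, Q(3)=-567.
So the global minimum of L is P(-1) + Q(3) − 1 = -2 − 567 − 1 = -570, attained at (-1, 3).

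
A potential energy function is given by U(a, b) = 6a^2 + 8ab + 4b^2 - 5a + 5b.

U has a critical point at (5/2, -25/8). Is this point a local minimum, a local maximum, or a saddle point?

The Hessian of U is constant: H = [[12, 8], [8, 8]].
det(H) = 12·8 − 8² = 32.
det(H) > 0 and tr(H) = 20 > 0, so H is positive definite and the point is a local minimum.

local minimum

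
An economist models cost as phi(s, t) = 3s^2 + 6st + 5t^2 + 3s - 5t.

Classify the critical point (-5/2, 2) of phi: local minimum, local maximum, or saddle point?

The Hessian of phi is constant: H = [[6, 6], [6, 10]].
det(H) = 6·10 − 6² = 24.
det(H) > 0 and tr(H) = 16 > 0, so H is positive definite and the point is a local minimum.

local minimum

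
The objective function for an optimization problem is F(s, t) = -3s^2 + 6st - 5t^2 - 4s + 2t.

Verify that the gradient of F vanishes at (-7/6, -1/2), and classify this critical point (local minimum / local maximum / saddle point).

local maximum

∇F = (-6s + 6t - 4, 6s - 10t + 2); substituting (-7/6, -1/2) gives ∇F = (0, 0), so (-7/6, -1/2) is indeed a critical point.
The Hessian of F is constant: H = [[-6, 6], [6, -10]].
det(H) = (-6)·(-10) − 6² = 24.
det(H) > 0 and tr(H) = -16 < 0, so H is negative definite and the point is a local maximum.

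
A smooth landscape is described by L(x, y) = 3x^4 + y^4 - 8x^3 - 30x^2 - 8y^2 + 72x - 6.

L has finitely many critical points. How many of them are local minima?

4

L separates as a function of x plus a function of y, so ∇L=0 decouples.
∂L/∂x = 12(x - 3)(x - 1)(x + 2) = 0 at x ∈ {-2, 1, 3}; ∂L/∂y = 4y(y - 2)(y + 2) = 0 at y ∈ {-2, 0, 2}.
The Hessian is diagonal: diag(L_xx, L_yy). Second derivatives: L_xx(-2)=180, L_xx(1)=-72, L_xx(3)=120; L_yy(-2)=32, L_yy(0)=-16, L_yy(2)=32.
Local minima occur where both diagonal entries positive: (-2, -2), (-2, 2), (3, -2), (3, 2). Count: 4.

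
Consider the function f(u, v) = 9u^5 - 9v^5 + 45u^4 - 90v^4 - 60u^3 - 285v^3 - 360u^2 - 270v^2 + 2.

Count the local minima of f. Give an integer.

f separates as a function of u plus a function of v, so ∇f=0 decouples.
∂f/∂u = 45u(u - 2)(u + 2)(u + 4) = 0 at u ∈ {-4, -2, 0, 2}; ∂f/∂v = -45v(v + 1)(v + 3)(v + 4) = 0 at v ∈ {-4, -3, -1, 0}.
The Hessian is diagonal: diag(f_uu, f_vv). Second derivatives: f_uu(-4)=-2160, f_uu(-2)=720, f_uu(0)=-720, f_uu(2)=2160; f_vv(-4)=540, f_vv(-3)=-270, f_vv(-1)=270, f_vv(0)=-540.
Local minima occur where both diagonal entries positive: (-2, -4), (-2, -1), (2, -4), (2, -1). Count: 4.

4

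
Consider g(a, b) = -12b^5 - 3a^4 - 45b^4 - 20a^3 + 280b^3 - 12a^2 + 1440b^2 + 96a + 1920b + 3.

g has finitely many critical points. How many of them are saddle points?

g separates as a function of a plus a function of b, so ∇g=0 decouples.
∂g/∂a = -12(a - 1)(a + 2)(a + 4) = 0 at a ∈ {-4, -2, 1}; ∂g/∂b = -60(b - 4)(b + 1)(b + 2)(b + 4) = 0 at b ∈ {-4, -2, -1, 4}.
The Hessian is diagonal: diag(g_aa, g_bb). Second derivatives: g_aa(-4)=-120, g_aa(-2)=72, g_aa(1)=-180; g_bb(-4)=2880, g_bb(-2)=-720, g_bb(-1)=900, g_bb(4)=-14400.
Saddle points occur where the two diagonal entries have opposite signs: (-4, -4), (-4, -1), (-2, -2), (-2, 4), (1, -4), (1, -1). Count: 6.

6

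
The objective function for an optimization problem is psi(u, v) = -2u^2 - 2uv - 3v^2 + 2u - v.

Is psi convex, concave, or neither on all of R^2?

psi is quadratic, so its Hessian is the constant matrix H = [[-4, -2], [-2, -6]].
det(H) = 20, tr(H) = -10.
det(H) > 0 and tr(H) < 0, so H is negative definite everywhere: concave.

concave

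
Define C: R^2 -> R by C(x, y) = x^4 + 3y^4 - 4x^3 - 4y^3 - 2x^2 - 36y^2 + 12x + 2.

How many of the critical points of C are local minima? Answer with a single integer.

4

C separates as a function of x plus a function of y, so ∇C=0 decouples.
∂C/∂x = 4(x - 3)(x - 1)(x + 1) = 0 at x ∈ {-1, 1, 3}; ∂C/∂y = 12y(y - 3)(y + 2) = 0 at y ∈ {-2, 0, 3}.
The Hessian is diagonal: diag(C_xx, C_yy). Second derivatives: C_xx(-1)=32, C_xx(1)=-16, C_xx(3)=32; C_yy(-2)=120, C_yy(0)=-72, C_yy(3)=180.
Local minima occur where both diagonal entries positive: (-1, -2), (-1, 3), (3, -2), (3, 3). Count: 4.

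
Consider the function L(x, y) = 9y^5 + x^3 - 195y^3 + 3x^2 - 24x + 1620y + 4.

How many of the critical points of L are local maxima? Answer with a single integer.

L separates as a function of x plus a function of y, so ∇L=0 decouples.
∂L/∂x = 3(x - 2)(x + 4) = 0 at x ∈ {-4, 2}; ∂L/∂y = 45(y - 3)(y - 2)(y + 2)(y + 3) = 0 at y ∈ {-3, -2, 2, 3}.
The Hessian is diagonal: diag(L_xx, L_yy). Second derivatives: L_xx(-4)=-18, L_xx(2)=18; L_yy(-3)=-1350, L_yy(-2)=900, L_yy(2)=-900, L_yy(3)=1350.
Local maxima occur where both diagonal entries negative: (-4, -3), (-4, 2). Count: 2.

2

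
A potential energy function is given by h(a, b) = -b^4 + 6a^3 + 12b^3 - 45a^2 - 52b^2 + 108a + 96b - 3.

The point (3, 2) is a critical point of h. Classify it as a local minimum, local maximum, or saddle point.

The mixed partial ∂²h/∂a∂b is 0, so the Hessian at any point is diag(h_aa, h_bb) = diag(18(2a - 5), 4(-3b^2 + 18b - 26)).
At (3, 2): H = diag(18, -8).
The eigenvalues have opposite signs, so H is indefinite: a saddle point.

saddle point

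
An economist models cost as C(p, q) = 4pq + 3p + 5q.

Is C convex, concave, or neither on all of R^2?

C is quadratic, so its Hessian is the constant matrix H = [[0, 4], [4, 0]].
det(H) = -16, tr(H) = 0.
det(H) < 0, so H is indefinite: neither convex nor concave.

neither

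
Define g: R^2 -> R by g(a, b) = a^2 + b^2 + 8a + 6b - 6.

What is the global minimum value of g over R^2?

g(a,b) separates as P(a) + Q(b) − 6, so its minimum is min P + min Q − 6.
P'(a) = 2a + 8 vanishes at a ∈ {-4}; Q'(b) = 2b + 6 vanishes at b ∈ {-3}.
Local minima of P (where P''>0): P(-4)=-16. Local minima of Q: Q(-3)=-9.
So the global minimum of g is P(-4) + Q(-3) − 6 = -16 − 9 − 6 = -31, attained at (-4, -3).

-31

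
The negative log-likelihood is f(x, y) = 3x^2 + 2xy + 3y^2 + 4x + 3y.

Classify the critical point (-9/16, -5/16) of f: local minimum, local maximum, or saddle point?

The Hessian of f is constant: H = [[6, 2], [2, 6]].
det(H) = 6·6 − 2² = 32.
det(H) > 0 and tr(H) = 12 > 0, so H is positive definite and the point is a local minimum.

local minimum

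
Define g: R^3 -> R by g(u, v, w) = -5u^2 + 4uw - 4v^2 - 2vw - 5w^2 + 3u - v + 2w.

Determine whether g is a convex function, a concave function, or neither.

g is quadratic, so its Hessian is the constant matrix H = [[-10, 0, 4], [0, -8, -2], [4, -2, -10]].
Leading principal minors: -10, 80, -632.
Signs alternate −, +, − ⇒ H ≺ 0 ⇒ concave.

concave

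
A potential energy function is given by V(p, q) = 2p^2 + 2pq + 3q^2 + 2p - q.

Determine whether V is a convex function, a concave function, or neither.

convex

V is quadratic, so its Hessian is the constant matrix H = [[4, 2], [2, 6]].
det(H) = 20, tr(H) = 10.
det(H) > 0 and tr(H) > 0, so H is positive definite everywhere: convex.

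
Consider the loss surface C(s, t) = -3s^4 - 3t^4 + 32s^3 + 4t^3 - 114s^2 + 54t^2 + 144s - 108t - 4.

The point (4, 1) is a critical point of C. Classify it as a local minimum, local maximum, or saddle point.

The mixed partial ∂²C/∂s∂t is 0, so the Hessian at any point is diag(C_ss, C_tt) = diag(12(-3s^2 + 16s - 19), 12(-3t^2 + 2t + 9)).
At (4, 1): H = diag(-36, 96).
The eigenvalues have opposite signs, so H is indefinite: a saddle point.

saddle point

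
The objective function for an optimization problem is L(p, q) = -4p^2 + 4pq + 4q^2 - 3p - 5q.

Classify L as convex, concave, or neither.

L is quadratic, so its Hessian is the constant matrix H = [[-8, 4], [4, 8]].
det(H) = -80, tr(H) = 0.
det(H) < 0, so H is indefinite: neither convex nor concave.

neither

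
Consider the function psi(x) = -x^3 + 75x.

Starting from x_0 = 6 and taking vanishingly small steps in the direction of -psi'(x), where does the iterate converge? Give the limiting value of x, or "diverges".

psi'(x) = -3(x - 5)(x + 5), so psi'(6) = -33.
Gradient descent moves in the -psi' direction, i.e. x is increasing.
There is no critical point above x=6, and psi' keeps the same sign, so the iterate runs off to +∞.

diverges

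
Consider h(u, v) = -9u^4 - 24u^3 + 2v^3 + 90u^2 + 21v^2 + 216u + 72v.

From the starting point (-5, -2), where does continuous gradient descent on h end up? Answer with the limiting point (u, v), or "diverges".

h is separable, so gradient descent decouples: u follows -∂h/∂u, v follows -∂h/∂v.
∂h/∂u = -36(u - 2)(u + 1)(u + 3); at u=-5 this is 2016, so u decreases.
∂h/∂v = 6(v + 3)(v + 4); at v=-2 this is 12, so v decreases.
The u-coordinate has no critical point in that direction and runs off to infinity.

diverges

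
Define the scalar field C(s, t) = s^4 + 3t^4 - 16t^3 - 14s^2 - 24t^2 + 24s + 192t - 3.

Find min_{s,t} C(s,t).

-424

C(s,t) separates as P(s) + Q(t) − 3, so its minimum is min P + min Q − 3.
P'(s) = 4(s - 2)(s - 1)(s + 3) vanishes at s ∈ {-3, 1, 2}; Q'(t) = 12(t - 4)(t - 2)(t + 2) vanishes at t ∈ {-2, 2, 4}.
Local minima of P (where P''>0): P(-3)=-117, P(2)=8. Local minima of Q: Q(-2)=-304, Q(4)=128.
So the global minimum of C is P(-3) + Q(-2) − 3 = -117 − 304 − 3 = -424, attained at (-3, -2).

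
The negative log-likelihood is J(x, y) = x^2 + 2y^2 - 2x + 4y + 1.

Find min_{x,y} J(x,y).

-2

J(x,y) separates as P(x) + Q(y) + 1, so its minimum is min P + min Q + 1.
P'(x) = 2x - 2 vanishes at x ∈ {1}; Q'(y) = 4y + 4 vanishes at y ∈ {-1}.
Local minima of P (where P''>0): P(1)=-1. Local minima of Q: Q(-1)=-2.
So the global minimum of J is P(1) + Q(-1) + 1 = -1 − 2 + 1 = -2, attained at (1, -1).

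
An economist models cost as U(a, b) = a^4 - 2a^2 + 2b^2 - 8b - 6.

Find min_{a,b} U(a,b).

-15

U(a,b) separates as P(a) + Q(b) − 6, so its minimum is min P + min Q − 6.
P'(a) = 4a(a - 1)(a + 1) vanishes at a ∈ {-1, 0, 1}; Q'(b) = 4b - 8 vanishes at b ∈ {2}.
Local minima of P (where P''>0): P(-1)=-1, P(1)=-1. Local minima of Q: Q(2)=-8.
So the global minimum of U is P(-1) + Q(2) − 6 = -1 − 8 − 6 = -15, attained at (-1, 2).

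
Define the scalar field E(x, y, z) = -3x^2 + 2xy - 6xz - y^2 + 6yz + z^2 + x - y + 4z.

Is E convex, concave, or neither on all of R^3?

neither

E is quadratic, so its Hessian is the constant matrix H = [[-6, 2, -6], [2, -2, 6], [-6, 6, 2]].
Leading principal minors: -6, 8, 160.
Neither pattern holds ⇒ H is indefinite ⇒ neither convex nor concave.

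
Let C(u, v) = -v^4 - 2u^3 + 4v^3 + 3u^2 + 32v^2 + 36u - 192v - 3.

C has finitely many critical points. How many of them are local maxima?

2

C separates as a function of u plus a function of v, so ∇C=0 decouples.
∂C/∂u = -6(u - 3)(u + 2) = 0 at u ∈ {-2, 3}; ∂C/∂v = -4(v - 4)(v - 3)(v + 4) = 0 at v ∈ {-4, 3, 4}.
The Hessian is diagonal: diag(C_uu, C_vv). Second derivatives: C_uu(-2)=30, C_uu(3)=-30; C_vv(-4)=-224, C_vv(3)=28, C_vv(4)=-32.
Local maxima occur where both diagonal entries negative: (3, -4), (3, 4). Count: 2.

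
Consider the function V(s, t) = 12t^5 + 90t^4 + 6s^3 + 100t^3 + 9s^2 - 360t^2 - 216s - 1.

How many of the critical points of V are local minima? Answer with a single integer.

2

V separates as a function of s plus a function of t, so ∇V=0 decouples.
∂V/∂s = 18(s - 3)(s + 4) = 0 at s ∈ {-4, 3}; ∂V/∂t = 60t(t - 1)(t + 3)(t + 4) = 0 at t ∈ {-4, -3, 0, 1}.
The Hessian is diagonal: diag(V_ss, V_tt). Second derivatives: V_ss(-4)=-126, V_ss(3)=126; V_tt(-4)=-1200, V_tt(-3)=720, V_tt(0)=-720, V_tt(1)=1200.
Local minima occur where both diagonal entries positive: (3, -3), (3, 1). Count: 2.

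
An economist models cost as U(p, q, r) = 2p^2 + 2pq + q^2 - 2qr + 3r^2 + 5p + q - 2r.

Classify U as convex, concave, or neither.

convex

U is quadratic, so its Hessian is the constant matrix H = [[4, 2, 0], [2, 2, -2], [0, -2, 6]].
Leading principal minors: 4, 4, 8.
All positive ⇒ H ≻ 0 ⇒ convex.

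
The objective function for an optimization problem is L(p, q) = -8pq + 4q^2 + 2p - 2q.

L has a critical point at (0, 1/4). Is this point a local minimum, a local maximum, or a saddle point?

The Hessian of L is constant: H = [[0, -8], [-8, 8]].
det(H) = 0·8 − (-8)² = -64.
Since det(H) < 0, H is indefinite and the critical point is a saddle point.

saddle point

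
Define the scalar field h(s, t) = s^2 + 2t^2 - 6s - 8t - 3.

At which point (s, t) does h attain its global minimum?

(3, 2)

h(s,t) separates as P(s) + Q(t) − 3, so its minimum is min P + min Q − 3.
P'(s) = 2s - 6 vanishes at s ∈ {3}; Q'(t) = 4(t - 2) vanishes at t ∈ {2}.
Local minima of P (where P''>0): P(3)=-9. Local minima of Q: Q(2)=-8.
So the global minimum of h is P(3) + Q(2) − 3 = -9 − 8 − 3 = -20, attained at (3, 2).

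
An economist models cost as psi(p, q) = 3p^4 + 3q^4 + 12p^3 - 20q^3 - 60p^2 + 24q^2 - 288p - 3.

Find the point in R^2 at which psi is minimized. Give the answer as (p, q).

psi(p,q) separates as A(p) + B(q) − 3, so its minimum is min A + min B − 3.
A'(p) = 12(p - 3)(p + 2)(p + 4) vanishes at p ∈ {-4, -2, 3}; B'(q) = 12q(q - 4)(q - 1) vanishes at q ∈ {0, 1, 4}.
Local minima of A (where A''>0): A(-4)=192, A(3)=-837. Local minima of B: B(0)=0, B(4)=-128.
So the global minimum of psi is A(3) + B(4) − 3 = -837 − 128 − 3 = -968, attained at (3, 4).

(3, 4)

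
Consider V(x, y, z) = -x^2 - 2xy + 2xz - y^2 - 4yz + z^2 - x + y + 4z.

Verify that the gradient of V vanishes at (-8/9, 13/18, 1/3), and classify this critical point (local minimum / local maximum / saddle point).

∇V = (-2x - 2y + 2z - 1, -2x - 2y - 4z + 1, 2x - 4y + 2z + 4); substituting (-8/9, 13/18, 1/3) gives ∇V = (0, 0, 0), so (-8/9, 13/18, 1/3) is indeed a critical point.
The Hessian is constant: H = [[-2, -2, 2], [-2, -2, -4], [2, -4, 2]].
Leading principal minors: Δ₁ = -2, Δ₂ = 0, Δ₃ = 72.
The minors fit neither the all-positive nor the alternating-sign pattern, so H is indefinite: a saddle point.

saddle point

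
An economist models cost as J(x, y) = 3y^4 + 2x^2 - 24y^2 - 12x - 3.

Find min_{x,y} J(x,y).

J(x,y) separates as P(x) + Q(y) − 3, so its minimum is min P + min Q − 3.
P'(x) = 4x - 12 vanishes at x ∈ {3}; Q'(y) = 12y(y - 2)(y + 2) vanishes at y ∈ {-2, 0, 2}.
Local minima of P (where P''>0): P(3)=-18. Local minima of Q: Q(-2)=-48, Q(2)=-48.
So the global minimum of J is P(3) + Q(-2) − 3 = -18 − 48 − 3 = -69, attained at (3, -2).

-69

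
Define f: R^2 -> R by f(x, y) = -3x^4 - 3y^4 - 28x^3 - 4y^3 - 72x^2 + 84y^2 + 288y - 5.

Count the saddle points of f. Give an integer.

4

f separates as a function of x plus a function of y, so ∇f=0 decouples.
∂f/∂x = -12x(x + 3)(x + 4) = 0 at x ∈ {-4, -3, 0}; ∂f/∂y = -12(y - 4)(y + 2)(y + 3) = 0 at y ∈ {-3, -2, 4}.
The Hessian is diagonal: diag(f_xx, f_yy). Second derivatives: f_xx(-4)=-48, f_xx(-3)=36, f_xx(0)=-144; f_yy(-3)=-84, f_yy(-2)=72, f_yy(4)=-504.
Saddle points occur where the two diagonal entries have opposite signs: (-4, -2), (-3, -3), (-3, 4), (0, -2). Count: 4.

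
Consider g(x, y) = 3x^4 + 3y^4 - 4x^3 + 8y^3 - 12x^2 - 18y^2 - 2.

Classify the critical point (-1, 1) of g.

local minimum

The mixed partial ∂²g/∂x∂y is 0, so the Hessian at any point is diag(g_xx, g_yy) = diag(12(3x^2 - 2x - 2), 12(3y^2 + 4y - 3)).
At (-1, 1): H = diag(36, 48).
Both eigenvalues are positive, so H is positive definite: a local minimum.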